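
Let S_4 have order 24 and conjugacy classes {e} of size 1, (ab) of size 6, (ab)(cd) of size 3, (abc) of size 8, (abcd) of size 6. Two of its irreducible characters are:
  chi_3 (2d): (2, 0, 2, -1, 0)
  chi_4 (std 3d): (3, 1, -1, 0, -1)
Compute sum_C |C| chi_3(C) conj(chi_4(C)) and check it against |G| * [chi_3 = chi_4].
Sum = 0; so <chi_3, chi_4> = 0 (distinct irreducibles are orthogonal).

Details: Compute term by term over conjugacy classes (|C| * chi_3(C) * conj(chi_4(C))):
  1*(2)*conj(3) + 6*(0)*conj(1) + 3*(2)*conj(-1) + 8*(-1)*conj(0) + 6*(0)*conj(-1)
  = (6) + (0) + (-6) + (0) + (0)
  = 0.
Dividing by |G| = 24 gives 0/24 = 0, matching the row-orthogonality relation <chi_3, chi_4> = [chi_3 = chi_4].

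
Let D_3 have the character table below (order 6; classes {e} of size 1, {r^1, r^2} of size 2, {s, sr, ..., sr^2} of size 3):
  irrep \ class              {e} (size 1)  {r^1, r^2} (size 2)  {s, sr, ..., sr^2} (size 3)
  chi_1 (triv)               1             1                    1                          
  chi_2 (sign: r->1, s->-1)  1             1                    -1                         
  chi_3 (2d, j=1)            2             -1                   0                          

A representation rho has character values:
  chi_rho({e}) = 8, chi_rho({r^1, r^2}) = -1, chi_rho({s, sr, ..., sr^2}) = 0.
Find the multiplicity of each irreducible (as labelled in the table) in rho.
Multiplicities: chi_1: 1, chi_2: 1, chi_3: 3.

Proof sketch: Use <chi_rho, chi> = (1/|G|) sum_C |C| * chi_rho(C) * conj(chi(C)) with |G| = 6 for each irreducible chi in the table:
  <chi_rho, chi_1> = (1/6)[1*(8)*conj(1) + 2*(-1)*conj(1) + 3*(0)*conj(1)]
      = (1/6)[(8) + (-2) + (0)] = 6/6 = 1
  <chi_rho, chi_2> = (1/6)[1*(8)*conj(1) + 2*(-1)*conj(1) + 3*(0)*conj(-1)]
      = (1/6)[(8) + (-2) + (0)] = 6/6 = 1
  <chi_rho, chi_3> = (1/6)[1*(8)*conj(2) + 2*(-1)*conj(-1) + 3*(0)*conj(0)]
      = (1/6)[(16) + (2) + (0)] = 18/6 = 3
Dimension check: dim(rho) = sum (mult * dim) = 1*1 + 1*1 + 3*2 = 8 = chi_rho(e) = 8.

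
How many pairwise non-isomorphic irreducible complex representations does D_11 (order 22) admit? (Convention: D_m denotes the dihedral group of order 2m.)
7

Working: The number of irreducible complex representations of a finite group equals its number of conjugacy classes. D_11 has 7 conjugacy classes ((n+3)/2 for n odd), so D_11 (order 22) has exactly 7 irreducible complex representations.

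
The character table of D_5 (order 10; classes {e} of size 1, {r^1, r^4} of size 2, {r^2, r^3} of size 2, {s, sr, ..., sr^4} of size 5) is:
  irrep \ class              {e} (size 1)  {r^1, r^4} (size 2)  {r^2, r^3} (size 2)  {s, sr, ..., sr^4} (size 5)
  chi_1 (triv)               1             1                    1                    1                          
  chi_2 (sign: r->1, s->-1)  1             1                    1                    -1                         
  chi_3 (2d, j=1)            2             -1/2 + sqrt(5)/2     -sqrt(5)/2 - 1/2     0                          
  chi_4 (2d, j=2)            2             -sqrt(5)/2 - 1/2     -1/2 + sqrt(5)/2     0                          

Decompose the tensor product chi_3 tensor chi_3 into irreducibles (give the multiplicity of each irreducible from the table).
chi_3 tensor chi_3 = chi_1 + chi_2 + chi_4 (all other irreducibles have multiplicity 0).

Working: The character of a tensor product is the pointwise product (chi_3 * chi_3)(C) = chi_3(C) * chi_3(C):
  {e}: (2)*(2), {r^1, r^4}: (-1/2 + sqrt(5)/2)*(-1/2 + sqrt(5)/2), {r^2, r^3}: (-sqrt(5)/2 - 1/2)*(-sqrt(5)/2 - 1/2), {s, sr, ..., sr^4}: (0)*(0)
so (chi_3 * chi_3) takes values
  {e} -> 4, {r^1, r^4} -> 3/2 - sqrt(5)/2, {r^2, r^3} -> sqrt(5)/2 + 3/2, {s, sr, ..., sr^4} -> 0.
Now take the inner product of this character with each irreducible chi from the table, <chi_3*chi_3, chi> = (1/10) sum_C |C| (chi_3*chi_3)(C) conj(chi(C)):
  <chi_3*chi_3, chi_1> = (1/10)[1*(4)*conj(1) + 2*(3/2 - sqrt(5)/2)*conj(1) + 2*(sqrt(5)/2 + 3/2)*conj(1) + 5*(0)*conj(1)]
      = (1/10)[(4) + (3 - sqrt(5)) + (sqrt(5) + 3) + (0)] = 10/10 = 1
  <chi_3*chi_3, chi_2> = (1/10)[1*(4)*conj(1) + 2*(3/2 - sqrt(5)/2)*conj(1) + 2*(sqrt(5)/2 + 3/2)*conj(1) + 5*(0)*conj(-1)]
      = (1/10)[(4) + (3 - sqrt(5)) + (sqrt(5) + 3) + (0)] = 10/10 = 1
  <chi_3*chi_3, chi_3> = (1/10)[1*(4)*conj(2) + 2*(3/2 - sqrt(5)/2)*conj(-1/2 + sqrt(5)/2) + 2*(sqrt(5)/2 + 3/2)*conj(-sqrt(5)/2 - 1/2) + 5*(0)*conj(0)]
      = (1/10)[(8) + (-4 + 2*sqrt(5)) + (-2*sqrt(5) - 4) + (0)] = 0/10 = 0
  <chi_3*chi_3, chi_4> = (1/10)[1*(4)*conj(2) + 2*(3/2 - sqrt(5)/2)*conj(-sqrt(5)/2 - 1/2) + 2*(sqrt(5)/2 + 3/2)*conj(-1/2 + sqrt(5)/2) + 5*(0)*conj(0)]
      = (1/10)[(8) + (1 - sqrt(5)) + (1 + sqrt(5)) + (0)] = 10/10 = 1
Hence the multiplicities are chi_1: 1, chi_2: 1, chi_4: 1. Dimension check: dim(chi_3)*dim(chi_3) = 2*2 = 4 and sum (mult * dim) = 1*1 + 1*1 + 1*2 = 4.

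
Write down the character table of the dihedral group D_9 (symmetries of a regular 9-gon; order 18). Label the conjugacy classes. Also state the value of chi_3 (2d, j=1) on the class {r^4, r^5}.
Conjugacy classes: {e} of size 1, {r^1, r^8} of size 2, {r^2, r^7} of size 2, {r^3, r^6} of size 2, {r^4, r^5} of size 2, {s, sr, ..., sr^8} of size 9.
Character table:
  irrep \ class              {e} (size 1)  {r^1, r^8} (size 2)  {r^2, r^7} (size 2)  {r^3, r^6} (size 2)  {r^4, r^5} (size 2)  {s, sr, ..., sr^8} (size 9)
  chi_1 (triv)               1             1                    1                    1                    1                    1                          
  chi_2 (sign: r->1, s->-1)  1             1                    1                    1                    1                    -1                         
  chi_3 (2d, j=1)            2             2*cos(2*pi/9)        2*cos(4*pi/9)        -1                   -2*cos(pi/9)         0                          
  chi_4 (2d, j=2)            2             2*cos(4*pi/9)        -2*cos(pi/9)         -1                   2*cos(2*pi/9)        0                          
  chi_5 (2d, j=3)            2             -1                   -1                   2                    -1                   0                          
  chi_6 (2d, j=4)            2             -2*cos(pi/9)         2*cos(2*pi/9)        -1                   2*cos(4*pi/9)        0                          

Spot check: chi_3 (2d, j=1) on {r^4, r^5} = -2*cos(pi/9).

Solution. D_9 has order 2*9 = 18 with 6 conjugacy classes, hence 6 irreducibles. Sum of squared dims 1 + 1 + 4 + 4 + 4 + 4 = 18 = |G|. Linear characters come from the abelianisation; the 2-dimensional irreps have character r^k -> 2*cos(2*pi*j*k/9), reflections -> 0.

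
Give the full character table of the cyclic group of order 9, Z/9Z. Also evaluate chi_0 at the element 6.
Character table of Z/9Z (irreps indexed chi_0,...,chi_8 with chi_k(m) = zeta_9^(k*m), zeta_9 = exp(2*pi*i/9)):
  irrep \ class  {0} (size 1)  {1} (size 1)    {2} (size 1)    {3} (size 1)    {4} (size 1)    {5} (size 1)    {6} (size 1)    {7} (size 1)    {8} (size 1)  
  chi_0          1             1               1               1               1               1               1               1               1             
  chi_1          1             exp(2*I*pi/9)   exp(4*I*pi/9)   exp(2*I*pi/3)   exp(8*I*pi/9)   exp(-8*I*pi/9)  exp(-2*I*pi/3)  exp(-4*I*pi/9)  exp(-2*I*pi/9)
  chi_2          1             exp(4*I*pi/9)   exp(8*I*pi/9)   exp(-2*I*pi/3)  exp(-2*I*pi/9)  exp(2*I*pi/9)   exp(2*I*pi/3)   exp(-8*I*pi/9)  exp(-4*I*pi/9)
  chi_3          1             exp(2*I*pi/3)   exp(-2*I*pi/3)  1               exp(2*I*pi/3)   exp(-2*I*pi/3)  1               exp(2*I*pi/3)   exp(-2*I*pi/3)
  chi_4          1             exp(8*I*pi/9)   exp(-2*I*pi/9)  exp(2*I*pi/3)   exp(-4*I*pi/9)  exp(4*I*pi/9)   exp(-2*I*pi/3)  exp(2*I*pi/9)   exp(-8*I*pi/9)
  chi_5          1             exp(-8*I*pi/9)  exp(2*I*pi/9)   exp(-2*I*pi/3)  exp(4*I*pi/9)   exp(-4*I*pi/9)  exp(2*I*pi/3)   exp(-2*I*pi/9)  exp(8*I*pi/9) 
  chi_6          1             exp(-2*I*pi/3)  exp(2*I*pi/3)   1               exp(-2*I*pi/3)  exp(2*I*pi/3)   1               exp(-2*I*pi/3)  exp(2*I*pi/3) 
  chi_7          1             exp(-4*I*pi/9)  exp(-8*I*pi/9)  exp(2*I*pi/3)   exp(2*I*pi/9)   exp(-2*I*pi/9)  exp(-2*I*pi/3)  exp(8*I*pi/9)   exp(4*I*pi/9) 
  chi_8          1             exp(-2*I*pi/9)  exp(-4*I*pi/9)  exp(-2*I*pi/3)  exp(-8*I*pi/9)  exp(8*I*pi/9)   exp(2*I*pi/3)   exp(4*I*pi/9)   exp(2*I*pi/9) 

Spot check: chi_0(6) = zeta_9^(0*6) = zeta_9^0 = 1.

Derivation: Z/9Z is abelian, so all 9 irreducible complex representations are 1-dimensional. They are given by chi_k(m) = zeta_9^(k*m) for k = 0,...,8. Row orthogonality: sum_m chi_k(m) conj(chi_l(m)) = 9 * [k = l].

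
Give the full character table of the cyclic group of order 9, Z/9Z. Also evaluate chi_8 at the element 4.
Character table of Z/9Z (irreps indexed chi_0,...,chi_8 with chi_k(m) = zeta_9^(k*m), zeta_9 = exp(2*pi*i/9)):
  irrep \ class  {0} (size 1)  {1} (size 1)    {2} (size 1)    {3} (size 1)    {4} (size 1)    {5} (size 1)    {6} (size 1)    {7} (size 1)    {8} (size 1)  
  chi_0          1             1               1               1               1               1               1               1               1             
  chi_1          1             exp(2*I*pi/9)   exp(4*I*pi/9)   exp(2*I*pi/3)   exp(8*I*pi/9)   exp(-8*I*pi/9)  exp(-2*I*pi/3)  exp(-4*I*pi/9)  exp(-2*I*pi/9)
  chi_2          1             exp(4*I*pi/9)   exp(8*I*pi/9)   exp(-2*I*pi/3)  exp(-2*I*pi/9)  exp(2*I*pi/9)   exp(2*I*pi/3)   exp(-8*I*pi/9)  exp(-4*I*pi/9)
  chi_3          1             exp(2*I*pi/3)   exp(-2*I*pi/3)  1               exp(2*I*pi/3)   exp(-2*I*pi/3)  1               exp(2*I*pi/3)   exp(-2*I*pi/3)
  chi_4          1             exp(8*I*pi/9)   exp(-2*I*pi/9)  exp(2*I*pi/3)   exp(-4*I*pi/9)  exp(4*I*pi/9)   exp(-2*I*pi/3)  exp(2*I*pi/9)   exp(-8*I*pi/9)
  chi_5          1             exp(-8*I*pi/9)  exp(2*I*pi/9)   exp(-2*I*pi/3)  exp(4*I*pi/9)   exp(-4*I*pi/9)  exp(2*I*pi/3)   exp(-2*I*pi/9)  exp(8*I*pi/9) 
  chi_6          1             exp(-2*I*pi/3)  exp(2*I*pi/3)   1               exp(-2*I*pi/3)  exp(2*I*pi/3)   1               exp(-2*I*pi/3)  exp(2*I*pi/3) 
  chi_7          1             exp(-4*I*pi/9)  exp(-8*I*pi/9)  exp(2*I*pi/3)   exp(2*I*pi/9)   exp(-2*I*pi/9)  exp(-2*I*pi/3)  exp(8*I*pi/9)   exp(4*I*pi/9) 
  chi_8          1             exp(-2*I*pi/9)  exp(-4*I*pi/9)  exp(-2*I*pi/3)  exp(-8*I*pi/9)  exp(8*I*pi/9)   exp(2*I*pi/3)   exp(4*I*pi/9)   exp(2*I*pi/9) 

Spot check: chi_8(4) = zeta_9^(8*4) = zeta_9^32 = exp(-8*I*pi/9).

Solution. Z/9Z is abelian, so all 9 irreducible complex representations are 1-dimensional. They are given by chi_k(m) = zeta_9^(k*m) for k = 0,...,8. Row orthogonality: sum_m chi_k(m) conj(chi_l(m)) = 9 * [k = l].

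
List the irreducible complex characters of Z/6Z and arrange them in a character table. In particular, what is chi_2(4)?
Character table of Z/6Z (irreps indexed chi_0,...,chi_5 with chi_k(m) = zeta_6^(k*m), zeta_6 = exp(2*pi*i/6)):
  irrep \ class  {0} (size 1)  {1} (size 1)    {2} (size 1)    {3} (size 1)  {4} (size 1)    {5} (size 1)  
  chi_0          1             1               1               1             1               1             
  chi_1          1             exp(I*pi/3)     exp(2*I*pi/3)   -1            exp(-2*I*pi/3)  exp(-I*pi/3)  
  chi_2          1             exp(2*I*pi/3)   exp(-2*I*pi/3)  1             exp(2*I*pi/3)   exp(-2*I*pi/3)
  chi_3          1             -1              1               -1            1               -1            
  chi_4          1             exp(-2*I*pi/3)  exp(2*I*pi/3)   1             exp(-2*I*pi/3)  exp(2*I*pi/3) 
  chi_5          1             exp(-I*pi/3)    exp(-2*I*pi/3)  -1            exp(2*I*pi/3)   exp(I*pi/3)   

Spot check: chi_2(4) = zeta_6^(2*4) = zeta_6^8 = exp(2*I*pi/3).

Z/6Z is abelian, so all 6 irreducible complex representations are 1-dimensional. They are given by chi_k(m) = zeta_6^(k*m) for k = 0,...,5. Row orthogonality: sum_m chi_k(m) conj(chi_l(m)) = 6 * [k = l].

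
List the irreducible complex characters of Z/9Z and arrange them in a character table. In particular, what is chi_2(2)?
Character table of Z/9Z (irreps indexed chi_0,...,chi_8 with chi_k(m) = zeta_9^(k*m), zeta_9 = exp(2*pi*i/9)):
  irrep \ class  {0} (size 1)  {1} (size 1)    {2} (size 1)    {3} (size 1)    {4} (size 1)    {5} (size 1)    {6} (size 1)    {7} (size 1)    {8} (size 1)  
  chi_0          1             1               1               1               1               1               1               1               1             
  chi_1          1             exp(2*I*pi/9)   exp(4*I*pi/9)   exp(2*I*pi/3)   exp(8*I*pi/9)   exp(-8*I*pi/9)  exp(-2*I*pi/3)  exp(-4*I*pi/9)  exp(-2*I*pi/9)
  chi_2          1             exp(4*I*pi/9)   exp(8*I*pi/9)   exp(-2*I*pi/3)  exp(-2*I*pi/9)  exp(2*I*pi/9)   exp(2*I*pi/3)   exp(-8*I*pi/9)  exp(-4*I*pi/9)
  chi_3          1             exp(2*I*pi/3)   exp(-2*I*pi/3)  1               exp(2*I*pi/3)   exp(-2*I*pi/3)  1               exp(2*I*pi/3)   exp(-2*I*pi/3)
  chi_4          1             exp(8*I*pi/9)   exp(-2*I*pi/9)  exp(2*I*pi/3)   exp(-4*I*pi/9)  exp(4*I*pi/9)   exp(-2*I*pi/3)  exp(2*I*pi/9)   exp(-8*I*pi/9)
  chi_5          1             exp(-8*I*pi/9)  exp(2*I*pi/9)   exp(-2*I*pi/3)  exp(4*I*pi/9)   exp(-4*I*pi/9)  exp(2*I*pi/3)   exp(-2*I*pi/9)  exp(8*I*pi/9) 
  chi_6          1             exp(-2*I*pi/3)  exp(2*I*pi/3)   1               exp(-2*I*pi/3)  exp(2*I*pi/3)   1               exp(-2*I*pi/3)  exp(2*I*pi/3) 
  chi_7          1             exp(-4*I*pi/9)  exp(-8*I*pi/9)  exp(2*I*pi/3)   exp(2*I*pi/9)   exp(-2*I*pi/9)  exp(-2*I*pi/3)  exp(8*I*pi/9)   exp(4*I*pi/9) 
  chi_8          1             exp(-2*I*pi/9)  exp(-4*I*pi/9)  exp(-2*I*pi/3)  exp(-8*I*pi/9)  exp(8*I*pi/9)   exp(2*I*pi/3)   exp(4*I*pi/9)   exp(2*I*pi/9) 

Spot check: chi_2(2) = zeta_9^(2*2) = zeta_9^4 = exp(8*I*pi/9).

Reasoning: Z/9Z is abelian, so all 9 irreducible complex representations are 1-dimensional. They are given by chi_k(m) = zeta_9^(k*m) for k = 0,...,8. Row orthogonality: sum_m chi_k(m) conj(chi_l(m)) = 9 * [k = l].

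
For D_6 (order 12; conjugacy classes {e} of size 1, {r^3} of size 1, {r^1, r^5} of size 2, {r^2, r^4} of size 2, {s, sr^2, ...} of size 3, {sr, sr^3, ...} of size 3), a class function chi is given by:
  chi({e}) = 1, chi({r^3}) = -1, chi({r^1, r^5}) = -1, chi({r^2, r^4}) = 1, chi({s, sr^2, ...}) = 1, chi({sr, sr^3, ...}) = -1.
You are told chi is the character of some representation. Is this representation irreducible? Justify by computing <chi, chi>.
Irreducible: <chi, chi> = 1.

Working: <chi, chi> = (1/|G|) sum_C |C| * |chi(C)|^2 = (1/12)[1*|1|^2 + 1*|-1|^2 + 2*|-1|^2 + 2*|1|^2 + 3*|1|^2 + 3*|-1|^2]
  = (1/12)[(1) + (1) + (2) + (2) + (3) + (3)] = 12/12 = 1.
A character is irreducible iff <chi, chi> = 1, so this representation is irreducible.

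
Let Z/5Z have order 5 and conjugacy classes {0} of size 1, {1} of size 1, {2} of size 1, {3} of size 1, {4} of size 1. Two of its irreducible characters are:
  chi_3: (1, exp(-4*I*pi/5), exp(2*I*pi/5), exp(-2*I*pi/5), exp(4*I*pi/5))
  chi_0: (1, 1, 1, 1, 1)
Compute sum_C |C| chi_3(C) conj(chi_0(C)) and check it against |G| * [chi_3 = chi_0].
Sum = 0; so <chi_3, chi_0> = 0 (distinct irreducibles are orthogonal).

Derivation: Compute term by term over conjugacy classes (|C| * chi_3(C) * conj(chi_0(C))):
  1*(1)*conj(1) + 1*(exp(-4*I*pi/5))*conj(1) + 1*(exp(2*I*pi/5))*conj(1) + 1*(exp(-2*I*pi/5))*conj(1) + 1*(exp(4*I*pi/5))*conj(1)
  = (1) + (exp(-4*I*pi/5)) + (exp(2*I*pi/5)) + (exp(-2*I*pi/5)) + (exp(4*I*pi/5))
  = 0.
(Exp terms are combined using exp(i*s)*conj(exp(i*t)) = exp(i*(s-t)), and sums of them are collapsed using the identity that for every m > 1 the m distinct m-th roots of unity sum to 0, e.g. 1 + exp(2*I*pi/3) + exp(-2*I*pi/3) = 0.)
Dividing by |G| = 5 gives 0/5 = 0, matching the row-orthogonality relation <chi_3, chi_0> = [chi_3 = chi_0].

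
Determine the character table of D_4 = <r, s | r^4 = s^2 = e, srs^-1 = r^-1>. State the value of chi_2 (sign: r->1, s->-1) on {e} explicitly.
Conjugacy classes: {e} of size 1, {r^2} of size 1, {r^1, r^3} of size 2, {s, sr^2, ...} of size 2, {sr, sr^3, ...} of size 2.
Character table:
  irrep \ class              {e} (size 1)  {r^2} (size 1)  {r^1, r^3} (size 2)  {s, sr^2, ...} (size 2)  {sr, sr^3, ...} (size 2)
  chi_1 (triv)               1             1               1                    1                        1                       
  chi_2 (sign: r->1, s->-1)  1             1               1                    -1                       -1                      
  chi_3 (r->-1, s->1)        1             1               -1                   1                        -1                      
  chi_4 (r->-1, s->-1)       1             1               -1                   -1                       1                       
  chi_5 (2d, j=1)            2             -2              0                    0                        0                       

Spot check: chi_2 (sign: r->1, s->-1) on {e} = 1.

Solution. D_4 has order 2*4 = 8 with 5 conjugacy classes, hence 5 irreducibles. Sum of squared dims 1 + 1 + 1 + 1 + 4 = 8 = |G|. Linear characters come from the abelianisation; the 2-dimensional irreps have character r^k -> 2*cos(2*pi*j*k/4), reflections -> 0.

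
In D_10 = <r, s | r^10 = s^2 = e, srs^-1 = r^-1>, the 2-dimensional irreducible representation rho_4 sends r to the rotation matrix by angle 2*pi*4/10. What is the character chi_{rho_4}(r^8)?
chi_{rho_4}(r^8) = 2*cos(2*pi*4*8/10) = -1/2 + sqrt(5)/2

Solution. rho_4(r^8) is rotation by angle 2*pi*4*8/10, whose trace is 2*cos(2*pi*4*8/10) = -1/2 + sqrt(5)/2.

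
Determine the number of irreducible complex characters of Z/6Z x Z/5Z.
30

Explanation: The number of irreducible complex representations of a finite group equals its number of conjugacy classes. Z/6Z x Z/5Z is abelian of order 30, so every element is its own conjugacy class: 30 classes, so Z/6Z x Z/5Z (order 30) has exactly 30 irreducible complex representations.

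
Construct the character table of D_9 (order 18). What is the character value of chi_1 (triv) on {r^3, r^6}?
Conjugacy classes: {e} of size 1, {r^1, r^8} of size 2, {r^2, r^7} of size 2, {r^3, r^6} of size 2, {r^4, r^5} of size 2, {s, sr, ..., sr^8} of size 9.
Character table:
  irrep \ class              {e} (size 1)  {r^1, r^8} (size 2)  {r^2, r^7} (size 2)  {r^3, r^6} (size 2)  {r^4, r^5} (size 2)  {s, sr, ..., sr^8} (size 9)
  chi_1 (triv)               1             1                    1                    1                    1                    1                          
  chi_2 (sign: r->1, s->-1)  1             1                    1                    1                    1                    -1                         
  chi_3 (2d, j=1)            2             2*cos(2*pi/9)        2*cos(4*pi/9)        -1                   -2*cos(pi/9)         0                          
  chi_4 (2d, j=2)            2             2*cos(4*pi/9)        -2*cos(pi/9)         -1                   2*cos(2*pi/9)        0                          
  chi_5 (2d, j=3)            2             -1                   -1                   2                    -1                   0                          
  chi_6 (2d, j=4)            2             -2*cos(pi/9)         2*cos(2*pi/9)        -1                   2*cos(4*pi/9)        0                          

Spot check: chi_1 (triv) on {r^3, r^6} = 1.

D_9 has order 2*9 = 18 with 6 conjugacy classes, hence 6 irreducibles. Sum of squared dims 1 + 1 + 4 + 4 + 4 + 4 = 18 = |G|. Linear characters come from the abelianisation; the 2-dimensional irreps have character r^k -> 2*cos(2*pi*j*k/9), reflections -> 0.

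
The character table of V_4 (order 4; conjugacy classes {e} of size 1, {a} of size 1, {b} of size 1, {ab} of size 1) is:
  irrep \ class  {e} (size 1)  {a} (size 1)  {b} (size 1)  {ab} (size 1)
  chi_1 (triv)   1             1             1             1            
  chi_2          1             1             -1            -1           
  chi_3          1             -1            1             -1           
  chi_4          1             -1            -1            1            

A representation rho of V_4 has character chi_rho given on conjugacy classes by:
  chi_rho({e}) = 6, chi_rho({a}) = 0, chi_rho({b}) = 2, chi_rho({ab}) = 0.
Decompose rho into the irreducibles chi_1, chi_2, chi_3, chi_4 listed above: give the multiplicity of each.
Multiplicities: chi_1: 2, chi_2: 1, chi_3: 2, chi_4: 1.

Details: Use <chi_rho, chi> = (1/|G|) sum_C |C| * chi_rho(C) * conj(chi(C)) with |G| = 4 for each irreducible chi in the table:
  <chi_rho, chi_1> = (1/4)[1*(6)*conj(1) + 1*(0)*conj(1) + 1*(2)*conj(1) + 1*(0)*conj(1)]
      = (1/4)[(6) + (0) + (2) + (0)] = 8/4 = 2
  <chi_rho, chi_2> = (1/4)[1*(6)*conj(1) + 1*(0)*conj(1) + 1*(2)*conj(-1) + 1*(0)*conj(-1)]
      = (1/4)[(6) + (0) + (-2) + (0)] = 4/4 = 1
  <chi_rho, chi_3> = (1/4)[1*(6)*conj(1) + 1*(0)*conj(-1) + 1*(2)*conj(1) + 1*(0)*conj(-1)]
      = (1/4)[(6) + (0) + (2) + (0)] = 8/4 = 2
  <chi_rho, chi_4> = (1/4)[1*(6)*conj(1) + 1*(0)*conj(-1) + 1*(2)*conj(-1) + 1*(0)*conj(1)]
      = (1/4)[(6) + (0) + (-2) + (0)] = 4/4 = 1
Dimension check: dim(rho) = sum (mult * dim) = 2*1 + 1*1 + 2*1 + 1*1 = 6 = chi_rho(e) = 6.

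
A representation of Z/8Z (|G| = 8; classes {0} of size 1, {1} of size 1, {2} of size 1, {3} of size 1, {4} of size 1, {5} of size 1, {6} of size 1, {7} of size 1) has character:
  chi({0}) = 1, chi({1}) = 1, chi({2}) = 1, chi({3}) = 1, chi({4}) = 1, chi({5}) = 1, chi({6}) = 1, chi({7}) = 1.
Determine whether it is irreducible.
Irreducible: <chi, chi> = 1.

Explanation: <chi, chi> = (1/|G|) sum_C |C| * |chi(C)|^2 = (1/8)[1*|1|^2 + 1*|1|^2 + 1*|1|^2 + 1*|1|^2 + 1*|1|^2 + 1*|1|^2 + 1*|1|^2 + 1*|1|^2]
  = (1/8)[(1) + (1) + (1) + (1) + (1) + (1) + (1) + (1)] = 8/8 = 1.
(Exp terms are combined using exp(i*s)*conj(exp(i*t)) = exp(i*(s-t)), and sums of them are collapsed using the identity that for every m > 1 the m distinct m-th roots of unity sum to 0, e.g. 1 + exp(2*I*pi/3) + exp(-2*I*pi/3) = 0.)
A character is irreducible iff <chi, chi> = 1, so this representation is irreducible.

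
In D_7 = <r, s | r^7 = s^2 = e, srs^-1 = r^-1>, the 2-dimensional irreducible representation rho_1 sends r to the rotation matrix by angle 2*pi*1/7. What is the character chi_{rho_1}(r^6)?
chi_{rho_1}(r^6) = 2*cos(2*pi*1*6/7) = 2*cos(2*pi/7)

Derivation: rho_1(r^6) is rotation by angle 2*pi*1*6/7, whose trace is 2*cos(2*pi*1*6/7) = 2*cos(2*pi/7).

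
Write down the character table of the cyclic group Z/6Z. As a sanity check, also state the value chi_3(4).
Character table of Z/6Z (irreps indexed chi_0,...,chi_5 with chi_k(m) = zeta_6^(k*m), zeta_6 = exp(2*pi*i/6)):
  irrep \ class  {0} (size 1)  {1} (size 1)    {2} (size 1)    {3} (size 1)  {4} (size 1)    {5} (size 1)  
  chi_0          1             1               1               1             1               1             
  chi_1          1             exp(I*pi/3)     exp(2*I*pi/3)   -1            exp(-2*I*pi/3)  exp(-I*pi/3)  
  chi_2          1             exp(2*I*pi/3)   exp(-2*I*pi/3)  1             exp(2*I*pi/3)   exp(-2*I*pi/3)
  chi_3          1             -1              1               -1            1               -1            
  chi_4          1             exp(-2*I*pi/3)  exp(2*I*pi/3)   1             exp(-2*I*pi/3)  exp(2*I*pi/3) 
  chi_5          1             exp(-I*pi/3)    exp(-2*I*pi/3)  -1            exp(2*I*pi/3)   exp(I*pi/3)   

Spot check: chi_3(4) = zeta_6^(3*4) = zeta_6^12 = 1.

Details: Z/6Z is abelian, so all 6 irreducible complex representations are 1-dimensional. They are given by chi_k(m) = zeta_6^(k*m) for k = 0,...,5. Row orthogonality: sum_m chi_k(m) conj(chi_l(m)) = 6 * [k = l].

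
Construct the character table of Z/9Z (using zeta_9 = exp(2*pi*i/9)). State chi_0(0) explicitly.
Character table of Z/9Z (irreps indexed chi_0,...,chi_8 with chi_k(m) = zeta_9^(k*m), zeta_9 = exp(2*pi*i/9)):
  irrep \ class  {0} (size 1)  {1} (size 1)    {2} (size 1)    {3} (size 1)    {4} (size 1)    {5} (size 1)    {6} (size 1)    {7} (size 1)    {8} (size 1)  
  chi_0          1             1               1               1               1               1               1               1               1             
  chi_1          1             exp(2*I*pi/9)   exp(4*I*pi/9)   exp(2*I*pi/3)   exp(8*I*pi/9)   exp(-8*I*pi/9)  exp(-2*I*pi/3)  exp(-4*I*pi/9)  exp(-2*I*pi/9)
  chi_2          1             exp(4*I*pi/9)   exp(8*I*pi/9)   exp(-2*I*pi/3)  exp(-2*I*pi/9)  exp(2*I*pi/9)   exp(2*I*pi/3)   exp(-8*I*pi/9)  exp(-4*I*pi/9)
  chi_3          1             exp(2*I*pi/3)   exp(-2*I*pi/3)  1               exp(2*I*pi/3)   exp(-2*I*pi/3)  1               exp(2*I*pi/3)   exp(-2*I*pi/3)
  chi_4          1             exp(8*I*pi/9)   exp(-2*I*pi/9)  exp(2*I*pi/3)   exp(-4*I*pi/9)  exp(4*I*pi/9)   exp(-2*I*pi/3)  exp(2*I*pi/9)   exp(-8*I*pi/9)
  chi_5          1             exp(-8*I*pi/9)  exp(2*I*pi/9)   exp(-2*I*pi/3)  exp(4*I*pi/9)   exp(-4*I*pi/9)  exp(2*I*pi/3)   exp(-2*I*pi/9)  exp(8*I*pi/9) 
  chi_6          1             exp(-2*I*pi/3)  exp(2*I*pi/3)   1               exp(-2*I*pi/3)  exp(2*I*pi/3)   1               exp(-2*I*pi/3)  exp(2*I*pi/3) 
  chi_7          1             exp(-4*I*pi/9)  exp(-8*I*pi/9)  exp(2*I*pi/3)   exp(2*I*pi/9)   exp(-2*I*pi/9)  exp(-2*I*pi/3)  exp(8*I*pi/9)   exp(4*I*pi/9) 
  chi_8          1             exp(-2*I*pi/9)  exp(-4*I*pi/9)  exp(-2*I*pi/3)  exp(-8*I*pi/9)  exp(8*I*pi/9)   exp(2*I*pi/3)   exp(4*I*pi/9)   exp(2*I*pi/9) 

Spot check: chi_0(0) = zeta_9^(0*0) = zeta_9^0 = 1.

Z/9Z is abelian, so all 9 irreducible complex representations are 1-dimensional. They are given by chi_k(m) = zeta_9^(k*m) for k = 0,...,8. Row orthogonality: sum_m chi_k(m) conj(chi_l(m)) = 9 * [k = l].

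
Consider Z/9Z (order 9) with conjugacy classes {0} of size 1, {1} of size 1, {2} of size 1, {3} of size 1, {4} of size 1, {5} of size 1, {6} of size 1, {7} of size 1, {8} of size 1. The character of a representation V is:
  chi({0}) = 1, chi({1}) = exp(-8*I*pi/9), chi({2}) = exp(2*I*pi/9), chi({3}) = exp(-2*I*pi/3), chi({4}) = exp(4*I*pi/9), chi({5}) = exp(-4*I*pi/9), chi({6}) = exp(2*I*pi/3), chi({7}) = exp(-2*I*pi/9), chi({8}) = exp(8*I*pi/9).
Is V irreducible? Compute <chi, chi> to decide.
Irreducible: <chi, chi> = 1.

Derivation: <chi, chi> = (1/|G|) sum_C |C| * |chi(C)|^2 = (1/9)[1*|1|^2 + 1*|exp(-8*I*pi/9)|^2 + 1*|exp(2*I*pi/9)|^2 + 1*|exp(-2*I*pi/3)|^2 + 1*|exp(4*I*pi/9)|^2 + 1*|exp(-4*I*pi/9)|^2 + 1*|exp(2*I*pi/3)|^2 + 1*|exp(-2*I*pi/9)|^2 + 1*|exp(8*I*pi/9)|^2]
  = (1/9)[(1) + (1) + (1) + (1) + (1) + (1) + (1) + (1) + (1)] = 9/9 = 1.
(Exp terms are combined using exp(i*s)*conj(exp(i*t)) = exp(i*(s-t)), and sums of them are collapsed using the identity that for every m > 1 the m distinct m-th roots of unity sum to 0, e.g. 1 + exp(2*I*pi/3) + exp(-2*I*pi/3) = 0.)
A character is irreducible iff <chi, chi> = 1, so this representation is irreducible.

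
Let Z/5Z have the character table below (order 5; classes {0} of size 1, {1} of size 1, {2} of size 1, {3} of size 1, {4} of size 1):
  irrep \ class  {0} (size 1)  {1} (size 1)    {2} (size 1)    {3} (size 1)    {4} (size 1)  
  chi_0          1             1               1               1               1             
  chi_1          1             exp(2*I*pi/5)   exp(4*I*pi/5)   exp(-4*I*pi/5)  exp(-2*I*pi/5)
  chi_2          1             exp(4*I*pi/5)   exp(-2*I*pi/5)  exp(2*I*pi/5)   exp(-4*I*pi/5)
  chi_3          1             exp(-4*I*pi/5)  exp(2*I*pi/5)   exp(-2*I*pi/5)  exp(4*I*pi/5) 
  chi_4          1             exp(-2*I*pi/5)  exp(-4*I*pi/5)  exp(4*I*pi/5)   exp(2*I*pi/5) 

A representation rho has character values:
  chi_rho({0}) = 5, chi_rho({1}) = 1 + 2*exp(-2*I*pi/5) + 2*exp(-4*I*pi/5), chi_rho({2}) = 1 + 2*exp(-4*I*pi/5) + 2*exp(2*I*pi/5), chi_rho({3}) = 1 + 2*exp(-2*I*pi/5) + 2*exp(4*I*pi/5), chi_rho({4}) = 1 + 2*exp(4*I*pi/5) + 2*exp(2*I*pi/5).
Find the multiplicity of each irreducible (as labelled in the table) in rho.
Multiplicities: chi_0: 1, chi_1: 0, chi_2: 0, chi_3: 2, chi_4: 2.

Proof sketch: Use <chi_rho, chi> = (1/|G|) sum_C |C| * chi_rho(C) * conj(chi(C)) with |G| = 5 for each irreducible chi in the table:
  <chi_rho, chi_0> = (1/5)[1*(5)*conj(1) + 1*(1 + 2*exp(-2*I*pi/5) + 2*exp(-4*I*pi/5))*conj(1) + 1*(1 + 2*exp(-4*I*pi/5) + 2*exp(2*I*pi/5))*conj(1) + 1*(1 + 2*exp(-2*I*pi/5) + 2*exp(4*I*pi/5))*conj(1) + 1*(1 + 2*exp(4*I*pi/5) + 2*exp(2*I*pi/5))*conj(1)]
      = (1/5)[(5) + (1 + 2*exp(-2*I*pi/5) + 2*exp(-4*I*pi/5)) + (1 + 2*exp(-4*I*pi/5) + 2*exp(2*I*pi/5)) + (1 + 2*exp(-2*I*pi/5) + 2*exp(4*I*pi/5)) + (1 + 2*exp(4*I*pi/5) + 2*exp(2*I*pi/5))] = 5/5 = 1
  <chi_rho, chi_1> = (1/5)[1*(5)*conj(1) + 1*(1 + 2*exp(-2*I*pi/5) + 2*exp(-4*I*pi/5))*conj(exp(2*I*pi/5)) + 1*(1 + 2*exp(-4*I*pi/5) + 2*exp(2*I*pi/5))*conj(exp(4*I*pi/5)) + 1*(1 + 2*exp(-2*I*pi/5) + 2*exp(4*I*pi/5))*conj(exp(-4*I*pi/5)) + 1*(1 + 2*exp(4*I*pi/5) + 2*exp(2*I*pi/5))*conj(exp(-2*I*pi/5))]
      = (1/5)[(5) + (2*exp(-4*I*pi/5) + exp(-2*I*pi/5) + 2*exp(4*I*pi/5)) + (2*exp(-2*I*pi/5) + exp(-4*I*pi/5) + 2*exp(2*I*pi/5)) + (2*exp(-2*I*pi/5) + exp(4*I*pi/5) + 2*exp(2*I*pi/5)) + (2*exp(-4*I*pi/5) + exp(2*I*pi/5) + 2*exp(4*I*pi/5))] = 0/5 = 0
  <chi_rho, chi_2> = (1/5)[1*(5)*conj(1) + 1*(1 + 2*exp(-2*I*pi/5) + 2*exp(-4*I*pi/5))*conj(exp(4*I*pi/5)) + 1*(1 + 2*exp(-4*I*pi/5) + 2*exp(2*I*pi/5))*conj(exp(-2*I*pi/5)) + 1*(1 + 2*exp(-2*I*pi/5) + 2*exp(4*I*pi/5))*conj(exp(2*I*pi/5)) + 1*(1 + 2*exp(4*I*pi/5) + 2*exp(2*I*pi/5))*conj(exp(-4*I*pi/5))]
      = (1/5)[(5) + (exp(-4*I*pi/5) + 2*exp(4*I*pi/5) + 2*exp(2*I*pi/5)) + (2*exp(-2*I*pi/5) + exp(2*I*pi/5) + 2*exp(4*I*pi/5)) + (2*exp(-4*I*pi/5) + exp(-2*I*pi/5) + 2*exp(2*I*pi/5)) + (2*exp(-2*I*pi/5) + 2*exp(-4*I*pi/5) + exp(4*I*pi/5))] = 0/5 = 0
  <chi_rho, chi_3> = (1/5)[1*(5)*conj(1) + 1*(1 + 2*exp(-2*I*pi/5) + 2*exp(-4*I*pi/5))*conj(exp(-4*I*pi/5)) + 1*(1 + 2*exp(-4*I*pi/5) + 2*exp(2*I*pi/5))*conj(exp(2*I*pi/5)) + 1*(1 + 2*exp(-2*I*pi/5) + 2*exp(4*I*pi/5))*conj(exp(-2*I*pi/5)) + 1*(1 + 2*exp(4*I*pi/5) + 2*exp(2*I*pi/5))*conj(exp(4*I*pi/5))]
      = (1/5)[(5) + (2 + exp(4*I*pi/5) + 2*exp(2*I*pi/5)) + (2 + exp(-2*I*pi/5) + 2*exp(4*I*pi/5)) + (2 + 2*exp(-4*I*pi/5) + exp(2*I*pi/5)) + (2 + 2*exp(-2*I*pi/5) + exp(-4*I*pi/5))] = 10/5 = 2
  <chi_rho, chi_4> = (1/5)[1*(5)*conj(1) + 1*(1 + 2*exp(-2*I*pi/5) + 2*exp(-4*I*pi/5))*conj(exp(-2*I*pi/5)) + 1*(1 + 2*exp(-4*I*pi/5) + 2*exp(2*I*pi/5))*conj(exp(-4*I*pi/5)) + 1*(1 + 2*exp(-2*I*pi/5) + 2*exp(4*I*pi/5))*conj(exp(4*I*pi/5)) + 1*(1 + 2*exp(4*I*pi/5) + 2*exp(2*I*pi/5))*conj(exp(2*I*pi/5))]
      = (1/5)[(5) + (2 + 2*exp(-2*I*pi/5) + exp(2*I*pi/5)) + (2 + 2*exp(-4*I*pi/5) + exp(4*I*pi/5)) + (2 + exp(-4*I*pi/5) + 2*exp(4*I*pi/5)) + (2 + exp(-2*I*pi/5) + 2*exp(2*I*pi/5))] = 10/5 = 2
(Exp terms are combined using exp(i*s)*conj(exp(i*t)) = exp(i*(s-t)), and sums of them are collapsed using the identity that for every m > 1 the m distinct m-th roots of unity sum to 0, e.g. 1 + exp(2*I*pi/3) + exp(-2*I*pi/3) = 0.)
Dimension check: dim(rho) = sum (mult * dim) = 1*1 + 0*1 + 0*1 + 2*1 + 2*1 = 5 = chi_rho(e) = 5.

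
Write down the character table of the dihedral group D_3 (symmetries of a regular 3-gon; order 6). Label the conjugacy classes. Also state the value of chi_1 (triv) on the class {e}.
Conjugacy classes: {e} of size 1, {r^1, r^2} of size 2, {s, sr, ..., sr^2} of size 3.
Character table:
  irrep \ class              {e} (size 1)  {r^1, r^2} (size 2)  {s, sr, ..., sr^2} (size 3)
  chi_1 (triv)               1             1                    1                          
  chi_2 (sign: r->1, s->-1)  1             1                    -1                         
  chi_3 (2d, j=1)            2             -1                   0                          

Spot check: chi_1 (triv) on {e} = 1.

Working: D_3 has order 2*3 = 6 with 3 conjugacy classes, hence 3 irreducibles. Sum of squared dims 1 + 1 + 4 = 6 = |G|. Linear characters come from the abelianisation; the 2-dimensional irreps have character r^k -> 2*cos(2*pi*j*k/3), reflections -> 0.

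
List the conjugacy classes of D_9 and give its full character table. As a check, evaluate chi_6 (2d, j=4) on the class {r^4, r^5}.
Conjugacy classes: {e} of size 1, {r^1, r^8} of size 2, {r^2, r^7} of size 2, {r^3, r^6} of size 2, {r^4, r^5} of size 2, {s, sr, ..., sr^8} of size 9.
Character table:
  irrep \ class              {e} (size 1)  {r^1, r^8} (size 2)  {r^2, r^7} (size 2)  {r^3, r^6} (size 2)  {r^4, r^5} (size 2)  {s, sr, ..., sr^8} (size 9)
  chi_1 (triv)               1             1                    1                    1                    1                    1                          
  chi_2 (sign: r->1, s->-1)  1             1                    1                    1                    1                    -1                         
  chi_3 (2d, j=1)            2             2*cos(2*pi/9)        2*cos(4*pi/9)        -1                   -2*cos(pi/9)         0                          
  chi_4 (2d, j=2)            2             2*cos(4*pi/9)        -2*cos(pi/9)         -1                   2*cos(2*pi/9)        0                          
  chi_5 (2d, j=3)            2             -1                   -1                   2                    -1                   0                          
  chi_6 (2d, j=4)            2             -2*cos(pi/9)         2*cos(2*pi/9)        -1                   2*cos(4*pi/9)        0                          

Spot check: chi_6 (2d, j=4) on {r^4, r^5} = 2*cos(4*pi/9).

Solution. D_9 has order 2*9 = 18 with 6 conjugacy classes, hence 6 irreducibles. Sum of squared dims 1 + 1 + 4 + 4 + 4 + 4 = 18 = |G|. Linear characters come from the abelianisation; the 2-dimensional irreps have character r^k -> 2*cos(2*pi*j*k/9), reflections -> 0.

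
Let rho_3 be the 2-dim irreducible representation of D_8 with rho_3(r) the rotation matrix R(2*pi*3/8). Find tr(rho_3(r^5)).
chi_{rho_3}(r^5) = 2*cos(2*pi*3*5/8) = sqrt(2)

Reasoning: rho_3(r^5) is rotation by angle 2*pi*3*5/8, whose trace is 2*cos(2*pi*3*5/8) = sqrt(2).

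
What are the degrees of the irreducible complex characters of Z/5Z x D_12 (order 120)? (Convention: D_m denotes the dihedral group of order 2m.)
Dimensions: 1, 1, 1, 1, 1, 1, 1, 1, 1, 1, 1, 1, 1, 1, 1, 1, 1, 1, 1, 1, 2, 2, 2, 2, 2, 2, 2, 2, 2, 2, 2, 2, 2, 2, 2, 2, 2, 2, 2, 2, 2, 2, 2, 2, 2

Why: There are 45 irreducibles (= number of conjugacy classes). Their dimensions d_i satisfy sum d_i^2 = |G| = 120: 1 + 1 + 1 + 1 + 1 + 1 + 1 + 1 + 1 + 1 + 1 + 1 + 1 + 1 + 1 + 1 + 1 + 1 + 1 + 1 + 4 + 4 + 4 + 4 + 4 + 4 + 4 + 4 + 4 + 4 + 4 + 4 + 4 + 4 + 4 + 4 + 4 + 4 + 4 + 4 + 4 + 4 + 4 + 4 + 4 = 120. (For the product with Z/5Z: each of the 5 1-dim characters of Z/5Z tensors with each irrep of D_12, giving 5 copies of each D_12-dimension.)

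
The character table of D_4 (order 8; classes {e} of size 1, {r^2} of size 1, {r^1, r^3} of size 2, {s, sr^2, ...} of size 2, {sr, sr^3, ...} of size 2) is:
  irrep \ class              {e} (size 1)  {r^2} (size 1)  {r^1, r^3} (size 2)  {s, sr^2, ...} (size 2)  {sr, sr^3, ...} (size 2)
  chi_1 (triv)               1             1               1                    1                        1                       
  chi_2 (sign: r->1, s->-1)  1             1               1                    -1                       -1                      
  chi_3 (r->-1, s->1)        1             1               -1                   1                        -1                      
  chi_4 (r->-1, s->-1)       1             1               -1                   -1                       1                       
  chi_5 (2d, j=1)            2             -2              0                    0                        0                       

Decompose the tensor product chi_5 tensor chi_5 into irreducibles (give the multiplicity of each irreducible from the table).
chi_5 tensor chi_5 = chi_1 + chi_2 + chi_3 + chi_4 (all other irreducibles have multiplicity 0).

Reasoning: The character of a tensor product is the pointwise product (chi_5 * chi_5)(C) = chi_5(C) * chi_5(C):
  {e}: (2)*(2), {r^2}: (-2)*(-2), {r^1, r^3}: (0)*(0), {s, sr^2, ...}: (0)*(0), {sr, sr^3, ...}: (0)*(0)
so (chi_5 * chi_5) takes values
  {e} -> 4, {r^2} -> 4, {r^1, r^3} -> 0, {s, sr^2, ...} -> 0, {sr, sr^3, ...} -> 0.
Now take the inner product of this character with each irreducible chi from the table, <chi_5*chi_5, chi> = (1/8) sum_C |C| (chi_5*chi_5)(C) conj(chi(C)):
  <chi_5*chi_5, chi_1> = (1/8)[1*(4)*conj(1) + 1*(4)*conj(1) + 2*(0)*conj(1) + 2*(0)*conj(1) + 2*(0)*conj(1)]
      = (1/8)[(4) + (4) + (0) + (0) + (0)] = 8/8 = 1
  <chi_5*chi_5, chi_2> = (1/8)[1*(4)*conj(1) + 1*(4)*conj(1) + 2*(0)*conj(1) + 2*(0)*conj(-1) + 2*(0)*conj(-1)]
      = (1/8)[(4) + (4) + (0) + (0) + (0)] = 8/8 = 1
  <chi_5*chi_5, chi_3> = (1/8)[1*(4)*conj(1) + 1*(4)*conj(1) + 2*(0)*conj(-1) + 2*(0)*conj(1) + 2*(0)*conj(-1)]
      = (1/8)[(4) + (4) + (0) + (0) + (0)] = 8/8 = 1
  <chi_5*chi_5, chi_4> = (1/8)[1*(4)*conj(1) + 1*(4)*conj(1) + 2*(0)*conj(-1) + 2*(0)*conj(-1) + 2*(0)*conj(1)]
      = (1/8)[(4) + (4) + (0) + (0) + (0)] = 8/8 = 1
  <chi_5*chi_5, chi_5> = (1/8)[1*(4)*conj(2) + 1*(4)*conj(-2) + 2*(0)*conj(0) + 2*(0)*conj(0) + 2*(0)*conj(0)]
      = (1/8)[(8) + (-8) + (0) + (0) + (0)] = 0/8 = 0
Hence the multiplicities are chi_1: 1, chi_2: 1, chi_3: 1, chi_4: 1. Dimension check: dim(chi_5)*dim(chi_5) = 2*2 = 4 and sum (mult * dim) = 1*1 + 1*1 + 1*1 + 1*1 = 4.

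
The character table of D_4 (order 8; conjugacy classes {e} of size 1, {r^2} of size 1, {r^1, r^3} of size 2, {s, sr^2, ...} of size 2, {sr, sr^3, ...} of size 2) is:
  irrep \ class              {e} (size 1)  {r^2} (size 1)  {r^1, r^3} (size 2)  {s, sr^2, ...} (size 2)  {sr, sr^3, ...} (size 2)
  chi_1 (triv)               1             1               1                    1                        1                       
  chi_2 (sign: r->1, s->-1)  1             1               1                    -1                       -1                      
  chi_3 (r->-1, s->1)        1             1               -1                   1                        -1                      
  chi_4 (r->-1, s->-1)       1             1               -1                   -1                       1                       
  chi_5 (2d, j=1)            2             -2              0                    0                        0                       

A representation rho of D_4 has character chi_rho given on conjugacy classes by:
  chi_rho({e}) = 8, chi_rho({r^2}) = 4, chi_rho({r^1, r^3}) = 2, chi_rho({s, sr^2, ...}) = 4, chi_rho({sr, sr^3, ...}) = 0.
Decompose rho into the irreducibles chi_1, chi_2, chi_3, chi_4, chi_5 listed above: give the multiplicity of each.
Multiplicities: chi_1: 3, chi_2: 1, chi_3: 2, chi_4: 0, chi_5: 1.

Proof sketch: Use <chi_rho, chi> = (1/|G|) sum_C |C| * chi_rho(C) * conj(chi(C)) with |G| = 8 for each irreducible chi in the table:
  <chi_rho, chi_1> = (1/8)[1*(8)*conj(1) + 1*(4)*conj(1) + 2*(2)*conj(1) + 2*(4)*conj(1) + 2*(0)*conj(1)]
      = (1/8)[(8) + (4) + (4) + (8) + (0)] = 24/8 = 3
  <chi_rho, chi_2> = (1/8)[1*(8)*conj(1) + 1*(4)*conj(1) + 2*(2)*conj(1) + 2*(4)*conj(-1) + 2*(0)*conj(-1)]
      = (1/8)[(8) + (4) + (4) + (-8) + (0)] = 8/8 = 1
  <chi_rho, chi_3> = (1/8)[1*(8)*conj(1) + 1*(4)*conj(1) + 2*(2)*conj(-1) + 2*(4)*conj(1) + 2*(0)*conj(-1)]
      = (1/8)[(8) + (4) + (-4) + (8) + (0)] = 16/8 = 2
  <chi_rho, chi_4> = (1/8)[1*(8)*conj(1) + 1*(4)*conj(1) + 2*(2)*conj(-1) + 2*(4)*conj(-1) + 2*(0)*conj(1)]
      = (1/8)[(8) + (4) + (-4) + (-8) + (0)] = 0/8 = 0
  <chi_rho, chi_5> = (1/8)[1*(8)*conj(2) + 1*(4)*conj(-2) + 2*(2)*conj(0) + 2*(4)*conj(0) + 2*(0)*conj(0)]
      = (1/8)[(16) + (-8) + (0) + (0) + (0)] = 8/8 = 1
Dimension check: dim(rho) = sum (mult * dim) = 3*1 + 1*1 + 2*1 + 0*1 + 1*2 = 8 = chi_rho(e) = 8.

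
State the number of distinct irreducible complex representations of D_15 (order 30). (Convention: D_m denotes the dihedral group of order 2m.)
9

Solution. The number of irreducible complex representations of a finite group equals its number of conjugacy classes. D_15 has 9 conjugacy classes ((n+3)/2 for n odd), so D_15 (order 30) has exactly 9 irreducible complex representations.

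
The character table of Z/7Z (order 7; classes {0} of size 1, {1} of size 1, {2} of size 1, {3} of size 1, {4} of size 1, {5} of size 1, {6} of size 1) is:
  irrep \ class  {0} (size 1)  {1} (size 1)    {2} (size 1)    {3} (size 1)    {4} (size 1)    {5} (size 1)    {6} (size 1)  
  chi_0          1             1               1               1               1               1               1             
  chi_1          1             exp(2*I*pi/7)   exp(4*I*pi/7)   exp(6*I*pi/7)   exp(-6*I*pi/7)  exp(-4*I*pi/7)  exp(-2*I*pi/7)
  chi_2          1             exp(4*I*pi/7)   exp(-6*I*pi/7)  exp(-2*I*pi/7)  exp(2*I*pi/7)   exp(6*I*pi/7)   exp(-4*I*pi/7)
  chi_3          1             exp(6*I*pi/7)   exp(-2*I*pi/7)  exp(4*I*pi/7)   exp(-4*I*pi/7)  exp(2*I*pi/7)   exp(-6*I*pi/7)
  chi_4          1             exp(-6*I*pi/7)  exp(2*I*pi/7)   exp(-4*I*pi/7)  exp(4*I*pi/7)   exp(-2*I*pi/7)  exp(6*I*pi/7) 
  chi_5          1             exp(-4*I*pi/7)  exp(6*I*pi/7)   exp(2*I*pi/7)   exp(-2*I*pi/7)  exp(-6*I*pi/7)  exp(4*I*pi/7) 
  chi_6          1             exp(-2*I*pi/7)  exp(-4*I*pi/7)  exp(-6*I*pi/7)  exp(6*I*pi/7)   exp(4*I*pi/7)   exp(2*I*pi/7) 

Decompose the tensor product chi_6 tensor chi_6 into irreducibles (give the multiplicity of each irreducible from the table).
chi_6 tensor chi_6 = chi_5 (all other irreducibles have multiplicity 0).

Reasoning: The character of a tensor product is the pointwise product (chi_6 * chi_6)(C) = chi_6(C) * chi_6(C):
  {0}: (1)*(1), {1}: (exp(-2*I*pi/7))*(exp(-2*I*pi/7)), {2}: (exp(-4*I*pi/7))*(exp(-4*I*pi/7)), {3}: (exp(-6*I*pi/7))*(exp(-6*I*pi/7)), {4}: (exp(6*I*pi/7))*(exp(6*I*pi/7)), {5}: (exp(4*I*pi/7))*(exp(4*I*pi/7)), {6}: (exp(2*I*pi/7))*(exp(2*I*pi/7))
so (chi_6 * chi_6) takes values
  {0} -> 1, {1} -> exp(-4*I*pi/7), {2} -> exp(6*I*pi/7), {3} -> exp(2*I*pi/7), {4} -> exp(-2*I*pi/7), {5} -> exp(-6*I*pi/7), {6} -> exp(4*I*pi/7).
Now take the inner product of this character with each irreducible chi from the table, <chi_6*chi_6, chi> = (1/7) sum_C |C| (chi_6*chi_6)(C) conj(chi(C)):
  <chi_6*chi_6, chi_0> = (1/7)[1*(1)*conj(1) + 1*(exp(-4*I*pi/7))*conj(1) + 1*(exp(6*I*pi/7))*conj(1) + 1*(exp(2*I*pi/7))*conj(1) + 1*(exp(-2*I*pi/7))*conj(1) + 1*(exp(-6*I*pi/7))*conj(1) + 1*(exp(4*I*pi/7))*conj(1)]
      = (1/7)[(1) + (exp(-4*I*pi/7)) + (exp(6*I*pi/7)) + (exp(2*I*pi/7)) + (exp(-2*I*pi/7)) + (exp(-6*I*pi/7)) + (exp(4*I*pi/7))] = 0/7 = 0
  <chi_6*chi_6, chi_1> = (1/7)[1*(1)*conj(1) + 1*(exp(-4*I*pi/7))*conj(exp(2*I*pi/7)) + 1*(exp(6*I*pi/7))*conj(exp(4*I*pi/7)) + 1*(exp(2*I*pi/7))*conj(exp(6*I*pi/7)) + 1*(exp(-2*I*pi/7))*conj(exp(-6*I*pi/7)) + 1*(exp(-6*I*pi/7))*conj(exp(-4*I*pi/7)) + 1*(exp(4*I*pi/7))*conj(exp(-2*I*pi/7))]
      = (1/7)[(1) + (exp(-6*I*pi/7)) + (exp(2*I*pi/7)) + (exp(-4*I*pi/7)) + (exp(4*I*pi/7)) + (exp(-2*I*pi/7)) + (exp(6*I*pi/7))] = 0/7 = 0
  <chi_6*chi_6, chi_2> = (1/7)[1*(1)*conj(1) + 1*(exp(-4*I*pi/7))*conj(exp(4*I*pi/7)) + 1*(exp(6*I*pi/7))*conj(exp(-6*I*pi/7)) + 1*(exp(2*I*pi/7))*conj(exp(-2*I*pi/7)) + 1*(exp(-2*I*pi/7))*conj(exp(2*I*pi/7)) + 1*(exp(-6*I*pi/7))*conj(exp(6*I*pi/7)) + 1*(exp(4*I*pi/7))*conj(exp(-4*I*pi/7))]
      = (1/7)[(1) + (exp(6*I*pi/7)) + (exp(-2*I*pi/7)) + (exp(4*I*pi/7)) + (exp(-4*I*pi/7)) + (exp(2*I*pi/7)) + (exp(-6*I*pi/7))] = 0/7 = 0
  <chi_6*chi_6, chi_3> = (1/7)[1*(1)*conj(1) + 1*(exp(-4*I*pi/7))*conj(exp(6*I*pi/7)) + 1*(exp(6*I*pi/7))*conj(exp(-2*I*pi/7)) + 1*(exp(2*I*pi/7))*conj(exp(4*I*pi/7)) + 1*(exp(-2*I*pi/7))*conj(exp(-4*I*pi/7)) + 1*(exp(-6*I*pi/7))*conj(exp(2*I*pi/7)) + 1*(exp(4*I*pi/7))*conj(exp(-6*I*pi/7))]
      = (1/7)[(1) + (exp(4*I*pi/7)) + (exp(-6*I*pi/7)) + (exp(-2*I*pi/7)) + (exp(2*I*pi/7)) + (exp(6*I*pi/7)) + (exp(-4*I*pi/7))] = 0/7 = 0
  <chi_6*chi_6, chi_4> = (1/7)[1*(1)*conj(1) + 1*(exp(-4*I*pi/7))*conj(exp(-6*I*pi/7)) + 1*(exp(6*I*pi/7))*conj(exp(2*I*pi/7)) + 1*(exp(2*I*pi/7))*conj(exp(-4*I*pi/7)) + 1*(exp(-2*I*pi/7))*conj(exp(4*I*pi/7)) + 1*(exp(-6*I*pi/7))*conj(exp(-2*I*pi/7)) + 1*(exp(4*I*pi/7))*conj(exp(6*I*pi/7))]
      = (1/7)[(1) + (exp(2*I*pi/7)) + (exp(4*I*pi/7)) + (exp(6*I*pi/7)) + (exp(-6*I*pi/7)) + (exp(-4*I*pi/7)) + (exp(-2*I*pi/7))] = 0/7 = 0
  <chi_6*chi_6, chi_5> = (1/7)[1*(1)*conj(1) + 1*(exp(-4*I*pi/7))*conj(exp(-4*I*pi/7)) + 1*(exp(6*I*pi/7))*conj(exp(6*I*pi/7)) + 1*(exp(2*I*pi/7))*conj(exp(2*I*pi/7)) + 1*(exp(-2*I*pi/7))*conj(exp(-2*I*pi/7)) + 1*(exp(-6*I*pi/7))*conj(exp(-6*I*pi/7)) + 1*(exp(4*I*pi/7))*conj(exp(4*I*pi/7))]
      = (1/7)[(1) + (1) + (1) + (1) + (1) + (1) + (1)] = 7/7 = 1
  <chi_6*chi_6, chi_6> = (1/7)[1*(1)*conj(1) + 1*(exp(-4*I*pi/7))*conj(exp(-2*I*pi/7)) + 1*(exp(6*I*pi/7))*conj(exp(-4*I*pi/7)) + 1*(exp(2*I*pi/7))*conj(exp(-6*I*pi/7)) + 1*(exp(-2*I*pi/7))*conj(exp(6*I*pi/7)) + 1*(exp(-6*I*pi/7))*conj(exp(4*I*pi/7)) + 1*(exp(4*I*pi/7))*conj(exp(2*I*pi/7))]
      = (1/7)[(1) + (exp(-2*I*pi/7)) + (exp(-4*I*pi/7)) + (exp(-6*I*pi/7)) + (exp(6*I*pi/7)) + (exp(4*I*pi/7)) + (exp(2*I*pi/7))] = 0/7 = 0
(Exp terms are combined using exp(i*s)*conj(exp(i*t)) = exp(i*(s-t)), and sums of them are collapsed using the identity that for every m > 1 the m distinct m-th roots of unity sum to 0, e.g. 1 + exp(2*I*pi/3) + exp(-2*I*pi/3) = 0.)
Hence the multiplicities are chi_5: 1. Dimension check: dim(chi_6)*dim(chi_6) = 1*1 = 1 and sum (mult * dim) = 1*1 = 1.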